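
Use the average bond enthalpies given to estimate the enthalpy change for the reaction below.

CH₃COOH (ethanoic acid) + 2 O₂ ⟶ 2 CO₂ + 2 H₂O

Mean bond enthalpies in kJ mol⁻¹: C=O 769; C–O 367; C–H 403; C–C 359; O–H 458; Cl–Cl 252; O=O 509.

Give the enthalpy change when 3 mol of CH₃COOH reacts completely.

ΔH = −2184 kJ

Bonds broken (reactants):
  C–C: 1 × 359 = 359
  C–H: 3 × 403 = 1209
  C–O: 1 × 367 = 367
  C=O: 1 × 769 = 769
  O–H: 1 × 458 = 458
  O=O: 2 × 509 = 1018
  Σ(broken) = 4180 kJ
Bonds formed (products):
  C=O: 4 × 769 = 3076
  O–H: 4 × 458 = 1832
  Σ(formed) = 4908 kJ
ΔH = Σ(broken) − Σ(formed) = 4180 − 4908 = −728 kJ
For 3× the reaction as written: 3 × (−728) = −2184 kJ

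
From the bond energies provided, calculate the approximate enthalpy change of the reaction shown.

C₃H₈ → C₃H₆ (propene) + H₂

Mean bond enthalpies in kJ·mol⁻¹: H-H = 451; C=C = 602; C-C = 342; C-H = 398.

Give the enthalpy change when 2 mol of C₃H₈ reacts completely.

ΔH = +170 kJ

Bonds broken (reactants):
  C-C: 2 × 342 = 684
  C-H: 8 × 398 = 3184
  Σ(broken) = 3868 kJ
Bonds formed (products):
  C-C: 1 × 342 = 342
  C-H: 6 × 398 = 2388
  C=C: 1 × 602 = 602
  H-H: 1 × 451 = 451
  Σ(formed) = 3783 kJ
ΔH = Σ(broken) − Σ(formed) = 3868 − 3783 = +85 kJ
For 2× the reaction as written: 2 × (+85) = +170 kJ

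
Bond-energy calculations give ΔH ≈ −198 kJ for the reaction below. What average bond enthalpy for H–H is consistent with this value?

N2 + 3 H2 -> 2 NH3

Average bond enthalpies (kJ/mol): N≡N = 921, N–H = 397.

Let D be the H–H bond energy.
Σ(broken) = 3×D + 1×921 = 921 + 3D
Σ(formed) = 6×397 = 2382
ΔH = Σ(broken) − Σ(formed) = (921 + 3D) − (2382) = −1461 + 3D
Setting this equal to −198 kJ gives 3D = 1263, so D = 421 kJ/mol.

D(H–H) ≈ 421 kJ/mol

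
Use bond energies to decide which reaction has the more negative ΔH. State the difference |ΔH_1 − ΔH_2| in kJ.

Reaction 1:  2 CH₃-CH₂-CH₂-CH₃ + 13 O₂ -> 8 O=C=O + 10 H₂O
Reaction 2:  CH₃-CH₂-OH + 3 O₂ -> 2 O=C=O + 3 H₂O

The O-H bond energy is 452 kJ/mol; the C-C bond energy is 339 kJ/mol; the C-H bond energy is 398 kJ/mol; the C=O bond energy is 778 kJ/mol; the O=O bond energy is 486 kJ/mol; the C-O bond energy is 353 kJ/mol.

Reaction 1, by 3944 kJ

Reaction 1:
  Bonds broken (reactants):
    C-C: 6 × 339 = 2034
    C-H: 20 × 398 = 7960
    O=O: 13 × 486 = 6318
    Σ(broken) = 16312 kJ
  Bonds formed (products):
    C=O: 16 × 778 = 12448
    O-H: 20 × 452 = 9040
    Σ(formed) = 21488 kJ
  ΔH_1 = 16312 − 21488 = −5176 kJ
Reaction 2:
  Bonds broken (reactants):
    C-C: 1 × 339 = 339
    C-H: 5 × 398 = 1990
    C-O: 1 × 353 = 353
    O-H: 1 × 452 = 452
    O=O: 3 × 486 = 1458
    Σ(broken) = 4592 kJ
  Bonds formed (products):
    C=O: 4 × 778 = 3112
    O-H: 6 × 452 = 2712
    Σ(formed) = 5824 kJ
  ΔH_2 = 4592 − 5824 = −1232 kJ
ΔH_1 − ΔH_2 = −3944 kJ, so reaction 1 has the more negative ΔH; |ΔH_1 − ΔH_2| = 3944 kJ.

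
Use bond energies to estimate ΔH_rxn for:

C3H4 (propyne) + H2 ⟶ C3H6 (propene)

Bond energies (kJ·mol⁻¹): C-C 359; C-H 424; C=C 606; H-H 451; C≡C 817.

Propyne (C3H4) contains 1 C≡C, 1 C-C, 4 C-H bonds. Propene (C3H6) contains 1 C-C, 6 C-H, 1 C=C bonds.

ΔH ≈ −186 kJ

Bonds broken (reactants):
  C≡C: 1 × 817 = 817
  C-C: 1 × 359 = 359
  C-H: 4 × 424 = 1696
  H-H: 1 × 451 = 451
  Σ(broken) = 3323 kJ
Bonds formed (products):
  C-C: 1 × 359 = 359
  C-H: 6 × 424 = 2544
  C=C: 1 × 606 = 606
  Σ(formed) = 3509 kJ
ΔH = Σ(broken) − Σ(formed) = 3323 − 3509 = −186 kJ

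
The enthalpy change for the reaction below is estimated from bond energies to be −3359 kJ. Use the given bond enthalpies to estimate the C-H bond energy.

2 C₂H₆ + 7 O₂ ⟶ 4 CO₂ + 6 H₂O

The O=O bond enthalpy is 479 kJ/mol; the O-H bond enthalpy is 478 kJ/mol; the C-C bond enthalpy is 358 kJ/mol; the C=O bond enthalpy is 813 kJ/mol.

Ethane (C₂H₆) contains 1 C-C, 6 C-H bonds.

D(C-H) ≈ 401 kJ/mol

Let D be the C-H bond energy.
Σ(broken) = 2×358 + 12×D + 7×479 = 4069 + 12D
Σ(formed) = 8×813 + 12×478 = 12240
ΔH = Σ(broken) − Σ(formed) = (4069 + 12D) − (12240) = −8171 + 12D
Setting this equal to −3359 kJ gives 12D = 4812, so D = 401 kJ/mol.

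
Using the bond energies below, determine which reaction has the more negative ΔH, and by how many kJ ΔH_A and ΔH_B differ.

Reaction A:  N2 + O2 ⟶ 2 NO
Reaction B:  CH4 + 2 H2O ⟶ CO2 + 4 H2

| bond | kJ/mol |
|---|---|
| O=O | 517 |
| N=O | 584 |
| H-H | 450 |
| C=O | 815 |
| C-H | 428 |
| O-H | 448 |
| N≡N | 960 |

Reaction A:
  Bonds broken (reactants):
    N≡N: 1 × 960 = 960
    O=O: 1 × 517 = 517
    Σ(broken) = 1477 kJ
  Bonds formed (products):
    N=O: 2 × 584 = 1168
    Σ(formed) = 1168 kJ
  ΔH_A = 1477 − 1168 = +309 kJ
Reaction B:
  Bonds broken (reactants):
    C-H: 4 × 428 = 1712
    O-H: 4 × 448 = 1792
    Σ(broken) = 3504 kJ
  Bonds formed (products):
    C=O: 2 × 815 = 1630
    H-H: 4 × 450 = 1800
    Σ(formed) = 3430 kJ
  ΔH_B = 3504 − 3430 = +74 kJ
ΔH_A − ΔH_B = +235 kJ, so reaction B has the more negative ΔH; |ΔH_A − ΔH_B| = 235 kJ.

Reaction B, by 235 kJ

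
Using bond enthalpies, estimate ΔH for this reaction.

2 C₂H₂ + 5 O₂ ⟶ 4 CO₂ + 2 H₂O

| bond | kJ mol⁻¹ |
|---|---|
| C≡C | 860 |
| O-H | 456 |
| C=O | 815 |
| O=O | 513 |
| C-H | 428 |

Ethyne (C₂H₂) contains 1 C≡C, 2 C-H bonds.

Bonds broken (reactants):
  C≡C: 2 × 860 = 1720
  C-H: 4 × 428 = 1712
  O=O: 5 × 513 = 2565
  Σ(broken) = 5997 kJ
Bonds formed (products):
  C=O: 8 × 815 = 6520
  O-H: 4 × 456 = 1824
  Σ(formed) = 8344 kJ
ΔH = Σ(broken) − Σ(formed) = 5997 − 8344 = −2347 kJ

ΔH ≈ −2347 kJ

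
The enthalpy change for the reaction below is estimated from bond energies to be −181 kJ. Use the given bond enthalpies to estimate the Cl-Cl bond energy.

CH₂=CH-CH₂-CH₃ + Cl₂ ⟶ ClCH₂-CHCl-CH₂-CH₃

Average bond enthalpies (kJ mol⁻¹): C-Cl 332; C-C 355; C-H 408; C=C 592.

Let D be the Cl-Cl bond energy.
Σ(broken) = 2×355 + 8×408 + 1×592 + 1×D = 4566 + D
Σ(formed) = 3×355 + 2×332 + 8×408 = 4993
ΔH = Σ(broken) − Σ(formed) = (4566 + D) − (4993) = −427 + D
Setting this equal to −181 kJ gives D = 246 kJ/mol.

D(Cl-Cl) ≈ 246 kJ/mol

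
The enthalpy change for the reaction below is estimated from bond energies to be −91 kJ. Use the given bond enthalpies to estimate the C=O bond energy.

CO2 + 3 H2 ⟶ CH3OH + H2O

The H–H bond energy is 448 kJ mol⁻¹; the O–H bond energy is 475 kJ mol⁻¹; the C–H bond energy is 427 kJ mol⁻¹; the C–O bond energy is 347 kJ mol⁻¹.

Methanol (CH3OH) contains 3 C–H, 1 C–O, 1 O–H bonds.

Let D be the C=O bond energy.
Σ(broken) = 2×D + 3×448 = 1344 + 2D
Σ(formed) = 3×427 + 1×347 + 3×475 = 3053
ΔH = Σ(broken) − Σ(formed) = (1344 + 2D) − (3053) = −1709 + 2D
Setting this equal to −91 kJ gives 2D = 1618, so D = 809 kJ/mol.

D(C=O) ≈ 809 kJ/mol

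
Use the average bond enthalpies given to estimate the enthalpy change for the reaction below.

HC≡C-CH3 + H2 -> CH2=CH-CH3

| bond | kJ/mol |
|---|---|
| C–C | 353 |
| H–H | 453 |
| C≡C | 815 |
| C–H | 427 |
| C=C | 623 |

ΔH ≈ −209 kJ

Bonds broken (reactants):
  C≡C: 1 × 815 = 815
  C–C: 1 × 353 = 353
  C–H: 4 × 427 = 1708
  H–H: 1 × 453 = 453
  Σ(broken) = 3329 kJ
Bonds formed (products):
  C–C: 1 × 353 = 353
  C–H: 6 × 427 = 2562
  C=C: 1 × 623 = 623
  Σ(formed) = 3538 kJ
ΔH = Σ(broken) − Σ(formed) = 3329 − 3538 = −209 kJ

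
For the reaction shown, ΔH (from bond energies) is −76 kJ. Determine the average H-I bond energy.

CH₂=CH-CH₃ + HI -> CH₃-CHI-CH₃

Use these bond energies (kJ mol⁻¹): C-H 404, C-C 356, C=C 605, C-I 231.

Let D be the H-I bond energy.
Σ(broken) = 1×356 + 6×404 + 1×605 + 1×D = 3385 + D
Σ(formed) = 2×356 + 7×404 + 1×231 = 3771
ΔH = Σ(broken) − Σ(formed) = (3385 + D) − (3771) = −386 + D
Setting this equal to −76 kJ gives D = 310 kJ/mol.

D(H-I) ≈ 310 kJ/mol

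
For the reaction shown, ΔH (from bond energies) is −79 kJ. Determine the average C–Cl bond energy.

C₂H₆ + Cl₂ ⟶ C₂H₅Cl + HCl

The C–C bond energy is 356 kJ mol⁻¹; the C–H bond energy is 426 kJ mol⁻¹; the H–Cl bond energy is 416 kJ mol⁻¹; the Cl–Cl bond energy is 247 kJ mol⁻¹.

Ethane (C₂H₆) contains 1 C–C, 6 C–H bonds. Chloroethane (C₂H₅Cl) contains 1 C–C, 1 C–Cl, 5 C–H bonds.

Let D be the C–Cl bond energy.
Σ(broken) = 1×356 + 6×426 + 1×247 = 3159
Σ(formed) = 1×356 + 1×D + 5×426 + 1×416 = 2902 + D
ΔH = Σ(broken) − Σ(formed) = (3159) − (2902 + D) = +257 − D
Setting this equal to −79 kJ gives D = 336 kJ/mol.

D(C–Cl) ≈ 336 kJ/mol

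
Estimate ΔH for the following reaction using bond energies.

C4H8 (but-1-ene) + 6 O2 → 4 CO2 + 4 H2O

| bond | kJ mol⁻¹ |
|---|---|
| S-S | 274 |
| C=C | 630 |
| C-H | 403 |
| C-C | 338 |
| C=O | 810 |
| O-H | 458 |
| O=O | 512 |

Bonds broken (reactants):
  C-C: 2 × 338 = 676
  C-H: 8 × 403 = 3224
  C=C: 1 × 630 = 630
  O=O: 6 × 512 = 3072
  Σ(broken) = 7602 kJ
Bonds formed (products):
  C=O: 8 × 810 = 6480
  O-H: 8 × 458 = 3664
  Σ(formed) = 10144 kJ
ΔH = Σ(broken) − Σ(formed) = 7602 − 10144 = −2542 kJ

ΔH ≈ −2542 kJ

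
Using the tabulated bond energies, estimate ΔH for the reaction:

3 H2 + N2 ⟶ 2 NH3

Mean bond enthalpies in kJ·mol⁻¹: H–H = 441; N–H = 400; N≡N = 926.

ΔH ≈ −151 kJ

Bonds broken (reactants):
  H–H: 3 × 441 = 1323
  N≡N: 1 × 926 = 926
  Σ(broken) = 2249 kJ
Bonds formed (products):
  N–H: 6 × 400 = 2400
  Σ(formed) = 2400 kJ
ΔH = Σ(broken) − Σ(formed) = 2249 − 2400 = −151 kJ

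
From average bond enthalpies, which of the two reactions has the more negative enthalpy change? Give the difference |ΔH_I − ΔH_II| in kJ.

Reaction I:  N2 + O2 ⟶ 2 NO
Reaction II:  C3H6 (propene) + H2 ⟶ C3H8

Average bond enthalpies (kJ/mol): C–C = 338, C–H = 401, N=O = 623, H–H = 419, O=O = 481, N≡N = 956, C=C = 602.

Reaction I:
  Bonds broken (reactants):
    N≡N: 1 × 956 = 956
    O=O: 1 × 481 = 481
    Σ(broken) = 1437 kJ
  Bonds formed (products):
    N=O: 2 × 623 = 1246
    Σ(formed) = 1246 kJ
  ΔH_I = 1437 − 1246 = +191 kJ
Reaction II:
  Bonds broken (reactants):
    C–C: 1 × 338 = 338
    C–H: 6 × 401 = 2406
    C=C: 1 × 602 = 602
    H–H: 1 × 419 = 419
    Σ(broken) = 3765 kJ
  Bonds formed (products):
    C–C: 2 × 338 = 676
    C–H: 8 × 401 = 3208
    Σ(formed) = 3884 kJ
  ΔH_II = 3765 − 3884 = −119 kJ
ΔH_I − ΔH_II = +310 kJ, so reaction II has the more negative ΔH; |ΔH_I − ΔH_II| = 310 kJ.

Reaction II, by 310 kJ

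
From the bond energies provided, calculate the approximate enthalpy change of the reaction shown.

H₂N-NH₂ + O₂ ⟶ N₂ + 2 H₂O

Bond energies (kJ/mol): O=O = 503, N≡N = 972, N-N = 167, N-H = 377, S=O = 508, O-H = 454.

Bonds broken (reactants):
  N-H: 4 × 377 = 1508
  N-N: 1 × 167 = 167
  O=O: 1 × 503 = 503
  Σ(broken) = 2178 kJ
Bonds formed (products):
  N≡N: 1 × 972 = 972
  O-H: 4 × 454 = 1816
  Σ(formed) = 2788 kJ
ΔH = Σ(broken) − Σ(formed) = 2178 − 2788 = −610 kJ

ΔH ≈ −610 kJ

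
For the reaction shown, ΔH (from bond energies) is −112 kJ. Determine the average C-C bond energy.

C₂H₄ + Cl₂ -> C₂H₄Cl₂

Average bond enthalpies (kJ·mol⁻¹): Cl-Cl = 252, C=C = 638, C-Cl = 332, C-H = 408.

Let D be the C-C bond energy.
Σ(broken) = 4×408 + 1×638 + 1×252 = 2522
Σ(formed) = 1×D + 2×332 + 4×408 = 2296 + D
ΔH = Σ(broken) − Σ(formed) = (2522) − (2296 + D) = +226 − D
Setting this equal to −112 kJ gives D = 338 kJ/mol.

D(C-C) ≈ 338 kJ/mol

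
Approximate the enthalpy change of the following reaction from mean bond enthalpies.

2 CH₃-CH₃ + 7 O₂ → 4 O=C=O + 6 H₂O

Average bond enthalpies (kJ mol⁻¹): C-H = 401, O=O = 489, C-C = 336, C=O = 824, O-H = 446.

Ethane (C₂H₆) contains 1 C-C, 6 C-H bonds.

ΔH ≈ −3037 kJ

Bonds broken (reactants):
  C-C: 2 × 336 = 672
  C-H: 12 × 401 = 4812
  O=O: 7 × 489 = 3423
  Σ(broken) = 8907 kJ
Bonds formed (products):
  C=O: 8 × 824 = 6592
  O-H: 12 × 446 = 5352
  Σ(formed) = 11944 kJ
ΔH = Σ(broken) − Σ(formed) = 8907 − 11944 = −3037 kJ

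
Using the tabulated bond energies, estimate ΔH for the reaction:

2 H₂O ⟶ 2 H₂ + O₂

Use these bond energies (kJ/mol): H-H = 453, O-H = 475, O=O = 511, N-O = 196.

Bonds broken (reactants):
  O-H: 4 × 475 = 1900
  Σ(broken) = 1900 kJ
Bonds formed (products):
  H-H: 2 × 453 = 906
  O=O: 1 × 511 = 511
  Σ(formed) = 1417 kJ
ΔH = Σ(broken) − Σ(formed) = 1900 − 1417 = +483 kJ

ΔH ≈ +483 kJ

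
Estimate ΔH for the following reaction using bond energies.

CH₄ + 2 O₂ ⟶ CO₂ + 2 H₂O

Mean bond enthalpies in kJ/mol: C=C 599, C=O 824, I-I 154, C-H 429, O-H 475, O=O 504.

ΔH ≈ −824 kJ

Bonds broken (reactants):
  C-H: 4 × 429 = 1716
  O=O: 2 × 504 = 1008
  Σ(broken) = 2724 kJ
Bonds formed (products):
  C=O: 2 × 824 = 1648
  O-H: 4 × 475 = 1900
  Σ(formed) = 3548 kJ
ΔH = Σ(broken) − Σ(formed) = 2724 − 3548 = −824 kJ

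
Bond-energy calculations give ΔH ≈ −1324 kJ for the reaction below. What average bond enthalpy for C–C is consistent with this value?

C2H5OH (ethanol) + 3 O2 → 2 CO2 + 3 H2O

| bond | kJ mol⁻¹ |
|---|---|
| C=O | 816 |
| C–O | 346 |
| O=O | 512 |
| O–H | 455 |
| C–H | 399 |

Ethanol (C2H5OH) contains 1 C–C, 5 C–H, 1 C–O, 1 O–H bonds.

D(C–C) ≈ 338 kJ/mol

Let D be the C–C bond energy.
Σ(broken) = 1×D + 5×399 + 1×346 + 1×455 + 3×512 = 4332 + D
Σ(formed) = 4×816 + 6×455 = 5994
ΔH = Σ(broken) − Σ(formed) = (4332 + D) − (5994) = −1662 + D
Setting this equal to −1324 kJ gives D = 338 kJ/mol.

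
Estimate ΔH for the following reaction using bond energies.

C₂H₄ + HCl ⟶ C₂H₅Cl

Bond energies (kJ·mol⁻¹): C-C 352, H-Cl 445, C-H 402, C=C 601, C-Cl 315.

Bonds broken (reactants):
  C-H: 4 × 402 = 1608
  C=C: 1 × 601 = 601
  H-Cl: 1 × 445 = 445
  Σ(broken) = 2654 kJ
Bonds formed (products):
  C-C: 1 × 352 = 352
  C-Cl: 1 × 315 = 315
  C-H: 5 × 402 = 2010
  Σ(formed) = 2677 kJ
ΔH = Σ(broken) − Σ(formed) = 2654 − 2677 = −23 kJ

ΔH ≈ −23 kJ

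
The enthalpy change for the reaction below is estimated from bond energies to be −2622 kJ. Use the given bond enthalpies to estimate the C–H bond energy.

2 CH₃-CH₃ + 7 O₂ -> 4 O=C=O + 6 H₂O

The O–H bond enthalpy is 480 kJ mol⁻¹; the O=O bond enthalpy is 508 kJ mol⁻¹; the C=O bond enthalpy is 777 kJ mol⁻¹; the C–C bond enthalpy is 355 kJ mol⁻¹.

D(C–H) ≈ 424 kJ/mol

Let D be the C–H bond energy.
Σ(broken) = 2×355 + 12×D + 7×508 = 4266 + 12D
Σ(formed) = 8×777 + 12×480 = 11976
ΔH = Σ(broken) − Σ(formed) = (4266 + 12D) − (11976) = −7710 + 12D
Setting this equal to −2622 kJ gives 12D = 5088, so D = 424 kJ/mol.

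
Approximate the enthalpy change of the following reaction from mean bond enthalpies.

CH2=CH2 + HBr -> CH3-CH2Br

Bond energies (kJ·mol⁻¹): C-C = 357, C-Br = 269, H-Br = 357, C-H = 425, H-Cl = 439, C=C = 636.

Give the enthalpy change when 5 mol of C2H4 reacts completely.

ΔH = −290 kJ

Bonds broken (reactants):
  C-H: 4 × 425 = 1700
  C=C: 1 × 636 = 636
  H-Br: 1 × 357 = 357
  Σ(broken) = 2693 kJ
Bonds formed (products):
  C-Br: 1 × 269 = 269
  C-C: 1 × 357 = 357
  C-H: 5 × 425 = 2125
  Σ(formed) = 2751 kJ
ΔH = Σ(broken) − Σ(formed) = 2693 − 2751 = −58 kJ
For 5× the reaction as written: 5 × (−58) = −290 kJ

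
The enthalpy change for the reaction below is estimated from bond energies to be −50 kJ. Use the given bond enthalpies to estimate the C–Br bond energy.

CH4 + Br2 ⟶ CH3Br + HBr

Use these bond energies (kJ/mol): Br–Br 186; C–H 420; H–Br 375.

D(C–Br) ≈ 281 kJ/mol

Let D be the C–Br bond energy.
Σ(broken) = 1×186 + 4×420 = 1866
Σ(formed) = 1×D + 3×420 + 1×375 = 1635 + D
ΔH = Σ(broken) − Σ(formed) = (1866) − (1635 + D) = +231 − D
Setting this equal to −50 kJ gives D = 281 kJ/mol.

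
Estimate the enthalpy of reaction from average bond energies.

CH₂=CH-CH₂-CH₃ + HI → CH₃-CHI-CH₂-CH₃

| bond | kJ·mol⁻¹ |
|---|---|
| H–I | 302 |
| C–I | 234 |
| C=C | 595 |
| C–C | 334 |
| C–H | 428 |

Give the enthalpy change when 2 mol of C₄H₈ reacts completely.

ΔH = −198 kJ

Bonds broken (reactants):
  C–C: 2 × 334 = 668
  C–H: 8 × 428 = 3424
  C=C: 1 × 595 = 595
  H–I: 1 × 302 = 302
  Σ(broken) = 4989 kJ
Bonds formed (products):
  C–C: 3 × 334 = 1002
  C–H: 9 × 428 = 3852
  C–I: 1 × 234 = 234
  Σ(formed) = 5088 kJ
ΔH = Σ(broken) − Σ(formed) = 4989 − 5088 = −99 kJ
For 2× the reaction as written: 2 × (−99) = −198 kJ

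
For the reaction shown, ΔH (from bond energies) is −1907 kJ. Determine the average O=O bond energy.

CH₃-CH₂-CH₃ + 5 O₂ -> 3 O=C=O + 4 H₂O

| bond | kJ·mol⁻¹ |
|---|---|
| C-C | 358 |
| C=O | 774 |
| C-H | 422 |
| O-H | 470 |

Let D be the O=O bond energy.
Σ(broken) = 2×358 + 8×422 + 5×D = 4092 + 5D
Σ(formed) = 6×774 + 8×470 = 8404
ΔH = Σ(broken) − Σ(formed) = (4092 + 5D) − (8404) = −4312 + 5D
Setting this equal to −1907 kJ gives 5D = 2405, so D = 481 kJ/mol.

D(O=O) ≈ 481 kJ/mol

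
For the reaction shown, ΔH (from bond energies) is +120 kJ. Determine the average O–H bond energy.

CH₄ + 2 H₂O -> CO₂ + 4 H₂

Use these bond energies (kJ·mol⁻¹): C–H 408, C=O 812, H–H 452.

Let D be the O–H bond energy.
Σ(broken) = 4×408 + 4×D = 1632 + 4D
Σ(formed) = 2×812 + 4×452 = 3432
ΔH = Σ(broken) − Σ(formed) = (1632 + 4D) − (3432) = −1800 + 4D
Setting this equal to +120 kJ gives 4D = 1920, so D = 480 kJ/mol.

D(O–H) ≈ 480 kJ/mol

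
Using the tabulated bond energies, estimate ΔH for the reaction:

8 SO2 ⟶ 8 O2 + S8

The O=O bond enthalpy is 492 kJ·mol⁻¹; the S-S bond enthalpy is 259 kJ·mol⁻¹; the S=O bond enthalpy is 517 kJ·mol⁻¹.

ΔH ≈ +2264 kJ

Bonds broken (reactants):
  S=O: 16 × 517 = 8272
  Σ(broken) = 8272 kJ
Bonds formed (products):
  O=O: 8 × 492 = 3936
  S-S: 8 × 259 = 2072
  Σ(formed) = 6008 kJ
ΔH = Σ(broken) − Σ(formed) = 8272 − 6008 = +2264 kJ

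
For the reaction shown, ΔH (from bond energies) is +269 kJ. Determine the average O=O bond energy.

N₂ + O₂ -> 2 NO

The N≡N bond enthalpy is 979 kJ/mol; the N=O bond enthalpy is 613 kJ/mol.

Let D be the O=O bond energy.
Σ(broken) = 1×979 + 1×D = 979 + D
Σ(formed) = 2×613 = 1226
ΔH = Σ(broken) − Σ(formed) = (979 + D) − (1226) = −247 + D
Setting this equal to +269 kJ gives D = 516 kJ/mol.

D(O=O) ≈ 516 kJ/mol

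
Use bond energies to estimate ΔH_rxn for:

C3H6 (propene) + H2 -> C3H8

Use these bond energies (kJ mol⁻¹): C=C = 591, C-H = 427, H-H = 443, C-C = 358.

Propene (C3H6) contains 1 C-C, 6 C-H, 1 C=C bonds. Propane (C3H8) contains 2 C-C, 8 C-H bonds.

ΔH ≈ −178 kJ

Bonds broken (reactants):
  C-C: 1 × 358 = 358
  C-H: 6 × 427 = 2562
  C=C: 1 × 591 = 591
  H-H: 1 × 443 = 443
  Σ(broken) = 3954 kJ
Bonds formed (products):
  C-C: 2 × 358 = 716
  C-H: 8 × 427 = 3416
  Σ(formed) = 4132 kJ
ΔH = Σ(broken) − Σ(formed) = 3954 − 4132 = −178 kJ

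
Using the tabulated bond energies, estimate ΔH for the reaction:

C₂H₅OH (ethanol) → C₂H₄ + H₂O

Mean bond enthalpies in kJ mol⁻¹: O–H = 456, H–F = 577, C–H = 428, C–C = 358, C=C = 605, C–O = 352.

ΔH ≈ +77 kJ

Bonds broken (reactants):
  C–C: 1 × 358 = 358
  C–H: 5 × 428 = 2140
  C–O: 1 × 352 = 352
  O–H: 1 × 456 = 456
  Σ(broken) = 3306 kJ
Bonds formed (products):
  C–H: 4 × 428 = 1712
  C=C: 1 × 605 = 605
  O–H: 2 × 456 = 912
  Σ(formed) = 3229 kJ
ΔH = Σ(broken) − Σ(formed) = 3306 − 3229 = +77 kJ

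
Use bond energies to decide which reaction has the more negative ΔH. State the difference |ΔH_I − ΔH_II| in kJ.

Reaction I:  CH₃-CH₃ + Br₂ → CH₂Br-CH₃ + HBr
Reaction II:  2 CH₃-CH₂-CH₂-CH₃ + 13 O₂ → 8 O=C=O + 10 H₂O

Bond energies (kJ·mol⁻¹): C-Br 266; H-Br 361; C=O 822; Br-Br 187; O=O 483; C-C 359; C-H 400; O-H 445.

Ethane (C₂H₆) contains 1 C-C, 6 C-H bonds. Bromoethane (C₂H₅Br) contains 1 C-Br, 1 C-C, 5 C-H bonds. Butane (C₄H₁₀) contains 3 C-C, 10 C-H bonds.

Reaction II, by 5579 kJ

Reaction I:
  Bonds broken (reactants):
    Br-Br: 1 × 187 = 187
    C-C: 1 × 359 = 359
    C-H: 6 × 400 = 2400
    Σ(broken) = 2946 kJ
  Bonds formed (products):
    C-Br: 1 × 266 = 266
    C-C: 1 × 359 = 359
    C-H: 5 × 400 = 2000
    H-Br: 1 × 361 = 361
    Σ(formed) = 2986 kJ
  ΔH_I = 2946 − 2986 = −40 kJ
Reaction II:
  Bonds broken (reactants):
    C-C: 6 × 359 = 2154
    C-H: 20 × 400 = 8000
    O=O: 13 × 483 = 6279
    Σ(broken) = 16433 kJ
  Bonds formed (products):
    C=O: 16 × 822 = 13152
    O-H: 20 × 445 = 8900
    Σ(formed) = 22052 kJ
  ΔH_II = 16433 − 22052 = −5619 kJ
ΔH_I − ΔH_II = +5579 kJ, so reaction II has the more negative ΔH; |ΔH_I − ΔH_II| = 5579 kJ.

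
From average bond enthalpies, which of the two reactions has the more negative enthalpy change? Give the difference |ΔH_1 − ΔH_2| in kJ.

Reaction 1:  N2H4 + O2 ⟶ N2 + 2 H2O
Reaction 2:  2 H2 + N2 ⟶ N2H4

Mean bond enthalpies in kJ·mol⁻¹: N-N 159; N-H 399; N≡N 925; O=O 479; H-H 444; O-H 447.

Reaction 1, by 537 kJ

Reaction 1:
  Bonds broken (reactants):
    N-H: 4 × 399 = 1596
    N-N: 1 × 159 = 159
    O=O: 1 × 479 = 479
    Σ(broken) = 2234 kJ
  Bonds formed (products):
    N≡N: 1 × 925 = 925
    O-H: 4 × 447 = 1788
    Σ(formed) = 2713 kJ
  ΔH_1 = 2234 − 2713 = −479 kJ
Reaction 2:
  Bonds broken (reactants):
    H-H: 2 × 444 = 888
    N≡N: 1 × 925 = 925
    Σ(broken) = 1813 kJ
  Bonds formed (products):
    N-H: 4 × 399 = 1596
    N-N: 1 × 159 = 159
    Σ(formed) = 1755 kJ
  ΔH_2 = 1813 − 1755 = +58 kJ
ΔH_1 − ΔH_2 = −537 kJ, so reaction 1 has the more negative ΔH; |ΔH_1 − ΔH_2| = 537 kJ.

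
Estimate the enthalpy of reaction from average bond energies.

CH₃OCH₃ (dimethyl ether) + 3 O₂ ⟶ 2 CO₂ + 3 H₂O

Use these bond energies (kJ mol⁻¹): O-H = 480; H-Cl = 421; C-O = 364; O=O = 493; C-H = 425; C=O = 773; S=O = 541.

Bonds broken (reactants):
  C-H: 6 × 425 = 2550
  C-O: 2 × 364 = 728
  O=O: 3 × 493 = 1479
  Σ(broken) = 4757 kJ
Bonds formed (products):
  C=O: 4 × 773 = 3092
  O-H: 6 × 480 = 2880
  Σ(formed) = 5972 kJ
ΔH = Σ(broken) − Σ(formed) = 4757 − 5972 = −1215 kJ

ΔH ≈ −1215 kJ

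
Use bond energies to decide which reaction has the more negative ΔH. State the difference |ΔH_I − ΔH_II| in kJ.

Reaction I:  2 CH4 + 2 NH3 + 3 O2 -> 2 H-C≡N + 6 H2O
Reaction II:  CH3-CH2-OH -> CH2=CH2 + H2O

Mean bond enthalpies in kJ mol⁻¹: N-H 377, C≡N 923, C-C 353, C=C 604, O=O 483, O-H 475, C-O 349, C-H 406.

Reaction I, by 1428 kJ

Reaction I:
  Bonds broken (reactants):
    C-H: 8 × 406 = 3248
    N-H: 6 × 377 = 2262
    O=O: 3 × 483 = 1449
    Σ(broken) = 6959 kJ
  Bonds formed (products):
    C≡N: 2 × 923 = 1846
    C-H: 2 × 406 = 812
    O-H: 12 × 475 = 5700
    Σ(formed) = 8358 kJ
  ΔH_I = 6959 − 8358 = −1399 kJ
Reaction II:
  Bonds broken (reactants):
    C-C: 1 × 353 = 353
    C-H: 5 × 406 = 2030
    C-O: 1 × 349 = 349
    O-H: 1 × 475 = 475
    Σ(broken) = 3207 kJ
  Bonds formed (products):
    C-H: 4 × 406 = 1624
    C=C: 1 × 604 = 604
    O-H: 2 × 475 = 950
    Σ(formed) = 3178 kJ
  ΔH_II = 3207 − 3178 = +29 kJ
ΔH_I − ΔH_II = −1428 kJ, so reaction I has the more negative ΔH; |ΔH_I − ΔH_II| = 1428 kJ.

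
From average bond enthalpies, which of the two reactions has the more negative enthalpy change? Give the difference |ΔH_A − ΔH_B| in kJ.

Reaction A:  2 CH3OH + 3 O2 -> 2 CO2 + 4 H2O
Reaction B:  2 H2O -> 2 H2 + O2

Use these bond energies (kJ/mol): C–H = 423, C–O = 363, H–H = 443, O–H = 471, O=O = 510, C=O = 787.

Reaction A, by 1668 kJ

Reaction A:
  Bonds broken (reactants):
    C–H: 6 × 423 = 2538
    C–O: 2 × 363 = 726
    O–H: 2 × 471 = 942
    O=O: 3 × 510 = 1530
    Σ(broken) = 5736 kJ
  Bonds formed (products):
    C=O: 4 × 787 = 3148
    O–H: 8 × 471 = 3768
    Σ(formed) = 6916 kJ
  ΔH_A = 5736 − 6916 = −1180 kJ
Reaction B:
  Bonds broken (reactants):
    O–H: 4 × 471 = 1884
    Σ(broken) = 1884 kJ
  Bonds formed (products):
    H–H: 2 × 443 = 886
    O=O: 1 × 510 = 510
    Σ(formed) = 1396 kJ
  ΔH_B = 1884 − 1396 = +488 kJ
ΔH_A − ΔH_B = −1668 kJ, so reaction A has the more negative ΔH; |ΔH_A − ΔH_B| = 1668 kJ.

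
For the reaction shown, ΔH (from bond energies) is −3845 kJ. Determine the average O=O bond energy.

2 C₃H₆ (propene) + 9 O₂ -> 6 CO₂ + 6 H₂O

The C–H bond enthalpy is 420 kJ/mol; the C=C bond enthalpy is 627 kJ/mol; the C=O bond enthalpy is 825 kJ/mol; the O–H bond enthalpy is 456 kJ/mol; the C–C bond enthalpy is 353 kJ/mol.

D(O=O) ≈ 503 kJ/mol

Let D be the O=O bond energy.
Σ(broken) = 2×353 + 12×420 + 2×627 + 9×D = 7000 + 9D
Σ(formed) = 12×825 + 12×456 = 15372
ΔH = Σ(broken) − Σ(formed) = (7000 + 9D) − (15372) = −8372 + 9D
Setting this equal to −3845 kJ gives 9D = 4527, so D = 503 kJ/mol.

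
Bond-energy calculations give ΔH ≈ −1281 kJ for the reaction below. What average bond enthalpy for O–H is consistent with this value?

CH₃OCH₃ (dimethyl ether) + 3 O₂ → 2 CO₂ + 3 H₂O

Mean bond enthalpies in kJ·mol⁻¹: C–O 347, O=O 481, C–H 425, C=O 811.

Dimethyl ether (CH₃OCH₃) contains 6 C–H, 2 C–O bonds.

D(O–H) ≈ 454 kJ/mol

Let D be the O–H bond energy.
Σ(broken) = 6×425 + 2×347 + 3×481 = 4687
Σ(formed) = 4×811 + 6×D = 3244 + 6D
ΔH = Σ(broken) − Σ(formed) = (4687) − (3244 + 6D) = +1443 − 6D
Setting this equal to −1281 kJ gives 6D = 2724, so D = 454 kJ/mol.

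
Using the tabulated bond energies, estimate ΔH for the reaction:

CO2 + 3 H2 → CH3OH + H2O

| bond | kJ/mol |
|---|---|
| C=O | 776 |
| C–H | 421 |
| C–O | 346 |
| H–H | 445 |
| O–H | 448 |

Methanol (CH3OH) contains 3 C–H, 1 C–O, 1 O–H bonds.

Bonds broken (reactants):
  C=O: 2 × 776 = 1552
  H–H: 3 × 445 = 1335
  Σ(broken) = 2887 kJ
Bonds formed (products):
  C–H: 3 × 421 = 1263
  C–O: 1 × 346 = 346
  O–H: 3 × 448 = 1344
  Σ(formed) = 2953 kJ
ΔH = Σ(broken) − Σ(formed) = 2887 − 2953 = −66 kJ

ΔH ≈ −66 kJ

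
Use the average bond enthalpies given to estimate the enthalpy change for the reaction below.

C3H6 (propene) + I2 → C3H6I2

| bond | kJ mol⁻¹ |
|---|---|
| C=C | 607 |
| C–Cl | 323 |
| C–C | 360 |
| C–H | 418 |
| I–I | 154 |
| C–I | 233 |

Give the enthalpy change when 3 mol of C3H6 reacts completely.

ΔH = −195 kJ

Bonds broken (reactants):
  C–C: 1 × 360 = 360
  C–H: 6 × 418 = 2508
  C=C: 1 × 607 = 607
  I–I: 1 × 154 = 154
  Σ(broken) = 3629 kJ
Bonds formed (products):
  C–C: 2 × 360 = 720
  C–H: 6 × 418 = 2508
  C–I: 2 × 233 = 466
  Σ(formed) = 3694 kJ
ΔH = Σ(broken) − Σ(formed) = 3629 − 3694 = −65 kJ
For 3× the reaction as written: 3 × (−65) = −195 kJ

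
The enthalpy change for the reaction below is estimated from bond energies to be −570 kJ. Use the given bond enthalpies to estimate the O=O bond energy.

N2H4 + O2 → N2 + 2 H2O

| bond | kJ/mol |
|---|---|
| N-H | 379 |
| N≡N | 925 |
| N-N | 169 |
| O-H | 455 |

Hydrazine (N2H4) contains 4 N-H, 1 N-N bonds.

D(O=O) ≈ 490 kJ/mol

Let D be the O=O bond energy.
Σ(broken) = 4×379 + 1×169 + 1×D = 1685 + D
Σ(formed) = 1×925 + 4×455 = 2745
ΔH = Σ(broken) − Σ(formed) = (1685 + D) − (2745) = −1060 + D
Setting this equal to −570 kJ gives D = 490 kJ/mol.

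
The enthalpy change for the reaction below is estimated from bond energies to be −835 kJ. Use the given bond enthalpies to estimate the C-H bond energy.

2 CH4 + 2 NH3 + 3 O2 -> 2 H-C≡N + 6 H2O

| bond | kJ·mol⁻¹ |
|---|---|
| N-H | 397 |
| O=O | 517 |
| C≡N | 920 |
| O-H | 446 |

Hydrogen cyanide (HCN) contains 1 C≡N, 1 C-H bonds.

D(C-H) ≈ 404 kJ/mol

Let D be the C-H bond energy.
Σ(broken) = 8×D + 6×397 + 3×517 = 3933 + 8D
Σ(formed) = 2×920 + 2×D + 12×446 = 7192 + 2D
ΔH = Σ(broken) − Σ(formed) = (3933 + 8D) − (7192 + 2D) = −3259 + 6D
Setting this equal to −835 kJ gives 6D = 2424, so D = 404 kJ/mol.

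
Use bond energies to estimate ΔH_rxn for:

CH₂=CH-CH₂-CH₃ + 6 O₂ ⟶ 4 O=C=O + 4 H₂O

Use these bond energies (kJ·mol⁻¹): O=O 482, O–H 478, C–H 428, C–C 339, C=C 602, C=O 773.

Bonds broken (reactants):
  C–C: 2 × 339 = 678
  C–H: 8 × 428 = 3424
  C=C: 1 × 602 = 602
  O=O: 6 × 482 = 2892
  Σ(broken) = 7596 kJ
Bonds formed (products):
  C=O: 8 × 773 = 6184
  O–H: 8 × 478 = 3824
  Σ(formed) = 10008 kJ
ΔH = Σ(broken) − Σ(formed) = 7596 − 10008 = −2412 kJ

ΔH ≈ −2412 kJ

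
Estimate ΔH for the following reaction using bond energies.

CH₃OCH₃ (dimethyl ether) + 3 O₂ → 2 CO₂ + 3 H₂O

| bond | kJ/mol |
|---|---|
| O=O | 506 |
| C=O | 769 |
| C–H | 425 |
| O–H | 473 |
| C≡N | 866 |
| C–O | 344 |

ΔH ≈ −1158 kJ

Bonds broken (reactants):
  C–H: 6 × 425 = 2550
  C–O: 2 × 344 = 688
  O=O: 3 × 506 = 1518
  Σ(broken) = 4756 kJ
Bonds formed (products):
  C=O: 4 × 769 = 3076
  O–H: 6 × 473 = 2838
  Σ(formed) = 5914 kJ
ΔH = Σ(broken) − Σ(formed) = 4756 − 5914 = −1158 kJ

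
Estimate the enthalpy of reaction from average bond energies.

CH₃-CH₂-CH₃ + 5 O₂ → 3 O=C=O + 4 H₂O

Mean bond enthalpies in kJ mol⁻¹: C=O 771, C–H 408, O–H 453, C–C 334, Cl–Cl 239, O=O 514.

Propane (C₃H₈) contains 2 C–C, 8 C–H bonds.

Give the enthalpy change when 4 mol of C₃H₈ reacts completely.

Bonds broken (reactants):
  C–C: 2 × 334 = 668
  C–H: 8 × 408 = 3264
  O=O: 5 × 514 = 2570
  Σ(broken) = 6502 kJ
Bonds formed (products):
  C=O: 6 × 771 = 4626
  O–H: 8 × 453 = 3624
  Σ(formed) = 8250 kJ
ΔH = Σ(broken) − Σ(formed) = 6502 − 8250 = −1748 kJ
For 4× the reaction as written: 4 × (−1748) = −6992 kJ

ΔH = −6992 kJ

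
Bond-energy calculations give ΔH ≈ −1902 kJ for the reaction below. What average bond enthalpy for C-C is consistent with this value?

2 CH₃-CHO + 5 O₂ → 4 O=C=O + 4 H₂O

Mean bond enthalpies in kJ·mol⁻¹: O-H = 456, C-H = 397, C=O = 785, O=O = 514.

D(C-C) ≈ 355 kJ/mol

Let D be the C-C bond energy.
Σ(broken) = 2×D + 8×397 + 2×785 + 5×514 = 7316 + 2D
Σ(formed) = 8×785 + 8×456 = 9928
ΔH = Σ(broken) − Σ(formed) = (7316 + 2D) − (9928) = −2612 + 2D
Setting this equal to −1902 kJ gives 2D = 710, so D = 355 kJ/mol.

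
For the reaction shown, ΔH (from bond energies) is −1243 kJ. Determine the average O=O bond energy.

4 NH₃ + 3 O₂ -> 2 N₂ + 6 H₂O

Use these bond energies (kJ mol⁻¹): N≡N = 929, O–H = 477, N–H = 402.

D(O=O) ≈ 505 kJ/mol

Let D be the O=O bond energy.
Σ(broken) = 12×402 + 3×D = 4824 + 3D
Σ(formed) = 2×929 + 12×477 = 7582
ΔH = Σ(broken) − Σ(formed) = (4824 + 3D) − (7582) = −2758 + 3D
Setting this equal to −1243 kJ gives 3D = 1515, so D = 505 kJ/mol.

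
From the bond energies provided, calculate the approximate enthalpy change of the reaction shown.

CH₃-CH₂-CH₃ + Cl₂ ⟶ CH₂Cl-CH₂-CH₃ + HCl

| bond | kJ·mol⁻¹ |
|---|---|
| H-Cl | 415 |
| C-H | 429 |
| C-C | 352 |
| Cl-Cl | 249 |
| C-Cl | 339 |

ΔH ≈ −76 kJ

Bonds broken (reactants):
  C-C: 2 × 352 = 704
  C-H: 8 × 429 = 3432
  Cl-Cl: 1 × 249 = 249
  Σ(broken) = 4385 kJ
Bonds formed (products):
  C-C: 2 × 352 = 704
  C-Cl: 1 × 339 = 339
  C-H: 7 × 429 = 3003
  H-Cl: 1 × 415 = 415
  Σ(formed) = 4461 kJ
ΔH = Σ(broken) − Σ(formed) = 4385 − 4461 = −76 kJ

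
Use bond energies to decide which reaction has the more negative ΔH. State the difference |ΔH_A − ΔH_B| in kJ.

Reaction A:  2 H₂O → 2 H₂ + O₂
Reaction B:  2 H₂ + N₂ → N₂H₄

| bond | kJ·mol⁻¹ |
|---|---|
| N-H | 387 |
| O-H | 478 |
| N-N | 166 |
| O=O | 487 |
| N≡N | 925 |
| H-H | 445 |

Reaction B, by 434 kJ

Reaction A:
  Bonds broken (reactants):
    O-H: 4 × 478 = 1912
    Σ(broken) = 1912 kJ
  Bonds formed (products):
    H-H: 2 × 445 = 890
    O=O: 1 × 487 = 487
    Σ(formed) = 1377 kJ
  ΔH_A = 1912 − 1377 = +535 kJ
Reaction B:
  Bonds broken (reactants):
    H-H: 2 × 445 = 890
    N≡N: 1 × 925 = 925
    Σ(broken) = 1815 kJ
  Bonds formed (products):
    N-H: 4 × 387 = 1548
    N-N: 1 × 166 = 166
    Σ(formed) = 1714 kJ
  ΔH_B = 1815 − 1714 = +101 kJ
ΔH_A − ΔH_B = +434 kJ, so reaction B has the more negative ΔH; |ΔH_A − ΔH_B| = 434 kJ.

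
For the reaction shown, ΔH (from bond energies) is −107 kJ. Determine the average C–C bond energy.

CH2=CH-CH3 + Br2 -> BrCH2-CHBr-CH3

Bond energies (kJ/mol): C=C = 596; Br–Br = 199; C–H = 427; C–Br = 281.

D(C–C) ≈ 340 kJ/mol

Let D be the C–C bond energy.
Σ(broken) = 1×199 + 1×D + 6×427 + 1×596 = 3357 + D
Σ(formed) = 2×281 + 2×D + 6×427 = 3124 + 2D
ΔH = Σ(broken) − Σ(formed) = (3357 + D) − (3124 + 2D) = +233 − D
Setting this equal to −107 kJ gives D = 340 kJ/mol.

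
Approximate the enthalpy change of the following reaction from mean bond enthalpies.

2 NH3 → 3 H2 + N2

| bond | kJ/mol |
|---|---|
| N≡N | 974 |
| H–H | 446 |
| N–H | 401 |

ΔH ≈ +94 kJ

Bonds broken (reactants):
  N–H: 6 × 401 = 2406
  Σ(broken) = 2406 kJ
Bonds formed (products):
  H–H: 3 × 446 = 1338
  N≡N: 1 × 974 = 974
  Σ(formed) = 2312 kJ
ΔH = Σ(broken) − Σ(formed) = 2406 − 2312 = +94 kJ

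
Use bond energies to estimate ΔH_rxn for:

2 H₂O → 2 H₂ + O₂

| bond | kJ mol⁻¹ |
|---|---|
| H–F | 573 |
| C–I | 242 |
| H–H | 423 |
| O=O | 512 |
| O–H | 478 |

Bonds broken (reactants):
  O–H: 4 × 478 = 1912
  Σ(broken) = 1912 kJ
Bonds formed (products):
  H–H: 2 × 423 = 846
  O=O: 1 × 512 = 512
  Σ(formed) = 1358 kJ
ΔH = Σ(broken) − Σ(formed) = 1912 − 1358 = +554 kJ

ΔH ≈ +554 kJ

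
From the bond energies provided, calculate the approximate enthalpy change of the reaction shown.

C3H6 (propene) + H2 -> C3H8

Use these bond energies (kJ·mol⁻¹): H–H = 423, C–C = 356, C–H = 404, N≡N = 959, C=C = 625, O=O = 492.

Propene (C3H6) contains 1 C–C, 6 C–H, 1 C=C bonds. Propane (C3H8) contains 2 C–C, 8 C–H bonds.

Bonds broken (reactants):
  C–C: 1 × 356 = 356
  C–H: 6 × 404 = 2424
  C=C: 1 × 625 = 625
  H–H: 1 × 423 = 423
  Σ(broken) = 3828 kJ
Bonds formed (products):
  C–C: 2 × 356 = 712
  C–H: 8 × 404 = 3232
  Σ(formed) = 3944 kJ
ΔH = Σ(broken) − Σ(formed) = 3828 − 3944 = −116 kJ

ΔH ≈ −116 kJ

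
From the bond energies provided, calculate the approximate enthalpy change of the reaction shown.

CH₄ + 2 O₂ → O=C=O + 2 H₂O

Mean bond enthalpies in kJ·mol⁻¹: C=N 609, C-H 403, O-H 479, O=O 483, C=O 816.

Bonds broken (reactants):
  C-H: 4 × 403 = 1612
  O=O: 2 × 483 = 966
  Σ(broken) = 2578 kJ
Bonds formed (products):
  C=O: 2 × 816 = 1632
  O-H: 4 × 479 = 1916
  Σ(formed) = 3548 kJ
ΔH = Σ(broken) − Σ(formed) = 2578 − 3548 = −970 kJ

ΔH ≈ −970 kJ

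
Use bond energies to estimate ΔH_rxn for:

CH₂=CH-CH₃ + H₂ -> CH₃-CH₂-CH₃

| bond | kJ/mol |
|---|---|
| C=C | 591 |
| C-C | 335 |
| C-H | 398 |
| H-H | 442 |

Bonds broken (reactants):
  C-C: 1 × 335 = 335
  C-H: 6 × 398 = 2388
  C=C: 1 × 591 = 591
  H-H: 1 × 442 = 442
  Σ(broken) = 3756 kJ
Bonds formed (products):
  C-C: 2 × 335 = 670
  C-H: 8 × 398 = 3184
  Σ(formed) = 3854 kJ
ΔH = Σ(broken) − Σ(formed) = 3756 − 3854 = −98 kJ

ΔH ≈ −98 kJ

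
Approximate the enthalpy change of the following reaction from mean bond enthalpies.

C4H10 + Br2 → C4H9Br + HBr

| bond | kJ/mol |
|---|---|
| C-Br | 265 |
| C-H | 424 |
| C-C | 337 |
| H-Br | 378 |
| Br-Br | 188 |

ΔH ≈ −31 kJ

Bonds broken (reactants):
  Br-Br: 1 × 188 = 188
  C-C: 3 × 337 = 1011
  C-H: 10 × 424 = 4240
  Σ(broken) = 5439 kJ
Bonds formed (products):
  C-Br: 1 × 265 = 265
  C-C: 3 × 337 = 1011
  C-H: 9 × 424 = 3816
  H-Br: 1 × 378 = 378
  Σ(formed) = 5470 kJ
ΔH = Σ(broken) − Σ(formed) = 5439 − 5470 = −31 kJ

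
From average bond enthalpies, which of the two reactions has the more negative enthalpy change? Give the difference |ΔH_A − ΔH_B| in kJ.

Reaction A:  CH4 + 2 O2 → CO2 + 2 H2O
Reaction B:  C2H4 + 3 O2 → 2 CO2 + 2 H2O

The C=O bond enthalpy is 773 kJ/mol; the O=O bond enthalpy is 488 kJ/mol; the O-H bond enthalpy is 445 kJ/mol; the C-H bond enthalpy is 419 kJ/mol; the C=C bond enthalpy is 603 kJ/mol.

Reaction A:
  Bonds broken (reactants):
    C-H: 4 × 419 = 1676
    O=O: 2 × 488 = 976
    Σ(broken) = 2652 kJ
  Bonds formed (products):
    C=O: 2 × 773 = 1546
    O-H: 4 × 445 = 1780
    Σ(formed) = 3326 kJ
  ΔH_A = 2652 − 3326 = −674 kJ
Reaction B:
  Bonds broken (reactants):
    C-H: 4 × 419 = 1676
    C=C: 1 × 603 = 603
    O=O: 3 × 488 = 1464
    Σ(broken) = 3743 kJ
  Bonds formed (products):
    C=O: 4 × 773 = 3092
    O-H: 4 × 445 = 1780
    Σ(formed) = 4872 kJ
  ΔH_B = 3743 − 4872 = −1129 kJ
ΔH_A − ΔH_B = +455 kJ, so reaction B has the more negative ΔH; |ΔH_A − ΔH_B| = 455 kJ.

Reaction B, by 455 kJ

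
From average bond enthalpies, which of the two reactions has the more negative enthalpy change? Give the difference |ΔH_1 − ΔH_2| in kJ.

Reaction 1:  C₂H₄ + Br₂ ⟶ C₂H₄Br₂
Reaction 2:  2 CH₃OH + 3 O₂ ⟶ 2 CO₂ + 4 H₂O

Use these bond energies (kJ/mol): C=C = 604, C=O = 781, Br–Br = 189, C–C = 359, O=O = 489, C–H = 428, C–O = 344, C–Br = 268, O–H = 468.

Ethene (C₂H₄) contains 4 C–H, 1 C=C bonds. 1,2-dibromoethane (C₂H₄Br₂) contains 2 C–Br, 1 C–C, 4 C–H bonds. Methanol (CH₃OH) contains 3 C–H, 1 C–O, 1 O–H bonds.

Reaction 1:
  Bonds broken (reactants):
    Br–Br: 1 × 189 = 189
    C–H: 4 × 428 = 1712
    C=C: 1 × 604 = 604
    Σ(broken) = 2505 kJ
  Bonds formed (products):
    C–Br: 2 × 268 = 536
    C–C: 1 × 359 = 359
    C–H: 4 × 428 = 1712
    Σ(formed) = 2607 kJ
  ΔH_1 = 2505 − 2607 = −102 kJ
Reaction 2:
  Bonds broken (reactants):
    C–H: 6 × 428 = 2568
    C–O: 2 × 344 = 688
    O–H: 2 × 468 = 936
    O=O: 3 × 489 = 1467
    Σ(broken) = 5659 kJ
  Bonds formed (products):
    C=O: 4 × 781 = 3124
    O–H: 8 × 468 = 3744
    Σ(formed) = 6868 kJ
  ΔH_2 = 5659 − 6868 = −1209 kJ
ΔH_1 − ΔH_2 = +1107 kJ, so reaction 2 has the more negative ΔH; |ΔH_1 − ΔH_2| = 1107 kJ.

Reaction 2, by 1107 kJ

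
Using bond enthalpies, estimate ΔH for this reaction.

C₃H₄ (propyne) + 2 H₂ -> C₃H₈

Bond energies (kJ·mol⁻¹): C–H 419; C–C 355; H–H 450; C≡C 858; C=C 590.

Bonds broken (reactants):
  C≡C: 1 × 858 = 858
  C–C: 1 × 355 = 355
  C–H: 4 × 419 = 1676
  H–H: 2 × 450 = 900
  Σ(broken) = 3789 kJ
Bonds formed (products):
  C–C: 2 × 355 = 710
  C–H: 8 × 419 = 3352
  Σ(formed) = 4062 kJ
ΔH = Σ(broken) − Σ(formed) = 3789 − 4062 = −273 kJ

ΔH ≈ −273 kJ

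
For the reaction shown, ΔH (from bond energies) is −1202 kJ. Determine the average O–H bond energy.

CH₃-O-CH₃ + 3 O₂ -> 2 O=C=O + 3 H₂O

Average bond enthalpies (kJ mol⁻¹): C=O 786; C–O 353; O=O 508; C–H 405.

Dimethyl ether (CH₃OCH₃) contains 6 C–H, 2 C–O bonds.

Let D be the O–H bond energy.
Σ(broken) = 6×405 + 2×353 + 3×508 = 4660
Σ(formed) = 4×786 + 6×D = 3144 + 6D
ΔH = Σ(broken) − Σ(formed) = (4660) − (3144 + 6D) = +1516 − 6D
Setting this equal to −1202 kJ gives 6D = 2718, so D = 453 kJ/mol.

D(O–H) ≈ 453 kJ/mol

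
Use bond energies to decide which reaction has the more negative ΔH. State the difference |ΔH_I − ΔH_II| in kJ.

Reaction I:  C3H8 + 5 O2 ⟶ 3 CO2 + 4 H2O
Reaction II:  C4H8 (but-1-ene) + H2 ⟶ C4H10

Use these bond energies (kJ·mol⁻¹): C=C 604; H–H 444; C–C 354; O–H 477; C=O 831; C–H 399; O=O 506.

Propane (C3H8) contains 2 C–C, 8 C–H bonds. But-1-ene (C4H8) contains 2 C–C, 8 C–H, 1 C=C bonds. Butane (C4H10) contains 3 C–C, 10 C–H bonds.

Reaction I, by 2268 kJ

Reaction I:
  Bonds broken (reactants):
    C–C: 2 × 354 = 708
    C–H: 8 × 399 = 3192
    O=O: 5 × 506 = 2530
    Σ(broken) = 6430 kJ
  Bonds formed (products):
    C=O: 6 × 831 = 4986
    O–H: 8 × 477 = 3816
    Σ(formed) = 8802 kJ
  ΔH_I = 6430 − 8802 = −2372 kJ
Reaction II:
  Bonds broken (reactants):
    C–C: 2 × 354 = 708
    C–H: 8 × 399 = 3192
    C=C: 1 × 604 = 604
    H–H: 1 × 444 = 444
    Σ(broken) = 4948 kJ
  Bonds formed (products):
    C–C: 3 × 354 = 1062
    C–H: 10 × 399 = 3990
    Σ(formed) = 5052 kJ
  ΔH_II = 4948 − 5052 = −104 kJ
ΔH_I − ΔH_II = −2268 kJ, so reaction I has the more negative ΔH; |ΔH_I − ΔH_II| = 2268 kJ.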